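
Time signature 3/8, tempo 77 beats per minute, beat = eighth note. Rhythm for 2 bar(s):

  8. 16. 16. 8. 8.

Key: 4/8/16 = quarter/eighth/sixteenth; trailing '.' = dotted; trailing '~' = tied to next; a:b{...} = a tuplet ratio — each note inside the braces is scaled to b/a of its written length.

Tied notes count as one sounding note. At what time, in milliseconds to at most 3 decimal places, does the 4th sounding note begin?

note 4 onset = 3b = 2337.662ms

1. 0.0ms @ 0 + 1168.831ms (3/2)
2. 1168.831ms @ 3/2 + 584.416ms (3/4)
3. 1753.247ms @ 9/4 + 584.416ms (3/4)
4. 2337.662ms @ 3 + 1168.831ms (3/2)
5. 3506.494ms @ 9/2 + 1168.831ms (3/2)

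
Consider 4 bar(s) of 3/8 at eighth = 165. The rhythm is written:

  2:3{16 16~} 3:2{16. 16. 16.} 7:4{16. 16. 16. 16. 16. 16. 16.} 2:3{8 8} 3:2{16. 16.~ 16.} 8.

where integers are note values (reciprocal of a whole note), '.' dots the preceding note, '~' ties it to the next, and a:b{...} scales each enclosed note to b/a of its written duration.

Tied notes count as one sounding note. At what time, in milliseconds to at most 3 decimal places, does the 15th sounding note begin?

1. 0.0ms @ 0 + 272.727ms (3/4)
2. 272.727ms @ 3/4 + 454.545ms (5/4)
3. 727.273ms @ 2 + 181.818ms (1/2)
4. 909.091ms @ 5/2 + 181.818ms (1/2)
5. 1090.909ms @ 3 + 155.844ms (3/7)
6. 1246.753ms @ 24/7 + 155.844ms (3/7)
7. 1402.597ms @ 27/7 + 155.844ms (3/7)
8. 1558.442ms @ 30/7 + 155.844ms (3/7)
9. 1714.286ms @ 33/7 + 155.844ms (3/7)
10. 1870.13ms @ 36/7 + 155.844ms (3/7)
11. 2025.974ms @ 39/7 + 155.844ms (3/7)
12. 2181.818ms @ 6 + 545.455ms (3/2)
13. 2727.273ms @ 15/2 + 545.455ms (3/2)
14. 3272.727ms @ 9 + 181.818ms (1/2)
15. 3454.545ms @ 19/2 + 363.636ms (1)
16. 3818.182ms @ 21/2 + 545.455ms (3/2)

note 15 onset = 19/2b = 3454.545ms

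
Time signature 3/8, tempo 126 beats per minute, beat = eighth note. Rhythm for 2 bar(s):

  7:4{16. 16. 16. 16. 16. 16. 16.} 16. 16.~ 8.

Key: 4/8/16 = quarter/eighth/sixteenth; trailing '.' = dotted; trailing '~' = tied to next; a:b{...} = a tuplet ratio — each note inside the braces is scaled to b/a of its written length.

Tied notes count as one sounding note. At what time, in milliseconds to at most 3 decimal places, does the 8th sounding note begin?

1. 0.0ms @ 0 + 204.082ms (3/7)
2. 204.082ms @ 3/7 + 204.082ms (3/7)
3. 408.163ms @ 6/7 + 204.082ms (3/7)
4. 612.245ms @ 9/7 + 204.082ms (3/7)
5. 816.327ms @ 12/7 + 204.082ms (3/7)
6. 1020.408ms @ 15/7 + 204.082ms (3/7)
7. 1224.49ms @ 18/7 + 204.082ms (3/7)
8. 1428.571ms @ 3 + 357.143ms (3/4)
9. 1785.714ms @ 15/4 + 1071.429ms (9/4)

note 8 onset = 3b = 1428.571ms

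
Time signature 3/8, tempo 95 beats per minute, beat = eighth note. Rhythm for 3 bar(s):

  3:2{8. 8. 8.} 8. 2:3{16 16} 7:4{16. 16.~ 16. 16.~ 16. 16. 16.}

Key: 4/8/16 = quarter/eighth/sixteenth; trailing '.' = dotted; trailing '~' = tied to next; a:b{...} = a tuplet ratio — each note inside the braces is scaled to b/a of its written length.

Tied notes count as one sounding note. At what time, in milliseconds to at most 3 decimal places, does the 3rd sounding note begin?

note 3 onset = 2b = 1263.158ms

1. 0.0ms @ 0 + 631.579ms (1)
2. 631.579ms @ 1 + 631.579ms (1)
3. 1263.158ms @ 2 + 631.579ms (1)
4. 1894.737ms @ 3 + 947.368ms (3/2)
5. 2842.105ms @ 9/2 + 473.684ms (3/4)
6. 3315.789ms @ 21/4 + 473.684ms (3/4)
7. 3789.474ms @ 6 + 270.677ms (3/7)
8. 4060.15ms @ 45/7 + 541.353ms (6/7)
9. 4601.504ms @ 51/7 + 541.353ms (6/7)
10. 5142.857ms @ 57/7 + 270.677ms (3/7)
11. 5413.534ms @ 60/7 + 270.677ms (3/7)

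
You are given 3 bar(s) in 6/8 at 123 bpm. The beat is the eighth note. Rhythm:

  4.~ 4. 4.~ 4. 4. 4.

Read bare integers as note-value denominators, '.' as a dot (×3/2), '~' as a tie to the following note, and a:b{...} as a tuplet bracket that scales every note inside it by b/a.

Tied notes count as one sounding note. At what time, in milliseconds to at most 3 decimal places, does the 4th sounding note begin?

note 4 onset = 15b = 7317.073ms

1. 0.0ms @ 0 + 2926.829ms (6)
2. 2926.829ms @ 6 + 2926.829ms (6)
3. 5853.659ms @ 12 + 1463.415ms (3)
4. 7317.073ms @ 15 + 1463.415ms (3)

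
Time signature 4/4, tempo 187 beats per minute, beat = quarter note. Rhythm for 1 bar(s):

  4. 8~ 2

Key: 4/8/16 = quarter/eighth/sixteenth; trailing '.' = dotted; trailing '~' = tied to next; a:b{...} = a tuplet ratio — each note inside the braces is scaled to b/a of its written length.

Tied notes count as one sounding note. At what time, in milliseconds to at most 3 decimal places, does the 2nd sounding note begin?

note 2 onset = 3/2b = 481.283ms

1. 0.0ms @ 0 + 481.283ms (3/2)
2. 481.283ms @ 3/2 + 802.139ms (5/2)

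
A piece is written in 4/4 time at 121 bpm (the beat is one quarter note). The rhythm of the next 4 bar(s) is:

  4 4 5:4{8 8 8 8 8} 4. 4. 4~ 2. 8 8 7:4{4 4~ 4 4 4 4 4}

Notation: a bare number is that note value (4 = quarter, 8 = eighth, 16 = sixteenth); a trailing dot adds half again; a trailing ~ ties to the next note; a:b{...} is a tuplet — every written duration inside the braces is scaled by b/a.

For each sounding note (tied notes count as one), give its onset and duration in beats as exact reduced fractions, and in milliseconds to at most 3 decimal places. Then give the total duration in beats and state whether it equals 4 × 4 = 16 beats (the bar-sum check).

1) 0.0ms=0b +495.868ms=1b
2) 495.868ms=1b +495.868ms=1b
3) 991.736ms=2b +198.347ms=2/5b
4) 1190.083ms=12/5b +198.347ms=2/5b
5) 1388.43ms=14/5b +198.347ms=2/5b
6) 1586.777ms=16/5b +198.347ms=2/5b
7) 1785.124ms=18/5b +198.347ms=2/5b
8) 1983.471ms=4b +743.802ms=3/2b
9) 2727.273ms=11/2b +743.802ms=3/2b
10) 3471.074ms=7b +1983.471ms=4b
11) 5454.545ms=11b +247.934ms=1/2b
12) 5702.479ms=23/2b +247.934ms=1/2b
13) 5950.413ms=12b +283.353ms=4/7b
14) 6233.766ms=88/7b +566.706ms=8/7b
15) 6800.472ms=96/7b +283.353ms=4/7b
16) 7083.825ms=100/7b +283.353ms=4/7b
17) 7367.178ms=104/7b +283.353ms=4/7b
18) 7650.531ms=108/7b +283.353ms=4/7b
Σ=16b of 16 (121bpm 4/4) — PASS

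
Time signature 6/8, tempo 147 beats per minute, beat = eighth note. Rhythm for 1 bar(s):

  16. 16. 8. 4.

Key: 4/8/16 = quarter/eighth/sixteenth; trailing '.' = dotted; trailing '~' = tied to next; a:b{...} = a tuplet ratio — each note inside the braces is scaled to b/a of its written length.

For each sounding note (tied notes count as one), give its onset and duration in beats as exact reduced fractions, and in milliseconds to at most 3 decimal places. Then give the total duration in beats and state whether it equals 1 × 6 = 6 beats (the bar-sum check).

1) 0.0ms=0b +306.122ms=3/4b
2) 306.122ms=3/4b +306.122ms=3/4b
3) 612.245ms=3/2b +612.245ms=3/2b
4) 1224.49ms=3b +1224.49ms=3b
Σ=6b of 6 (147bpm 6/8) — PASS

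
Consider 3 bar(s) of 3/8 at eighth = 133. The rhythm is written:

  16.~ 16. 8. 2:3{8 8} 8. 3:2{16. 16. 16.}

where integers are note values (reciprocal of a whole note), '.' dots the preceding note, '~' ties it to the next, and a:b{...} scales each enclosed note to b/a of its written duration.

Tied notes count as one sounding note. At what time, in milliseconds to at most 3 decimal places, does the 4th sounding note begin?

1. 0.0ms @ 0 + 676.692ms (3/2)
2. 676.692ms @ 3/2 + 676.692ms (3/2)
3. 1353.383ms @ 3 + 676.692ms (3/2)
4. 2030.075ms @ 9/2 + 676.692ms (3/2)
5. 2706.767ms @ 6 + 676.692ms (3/2)
6. 3383.459ms @ 15/2 + 225.564ms (1/2)
7. 3609.023ms @ 8 + 225.564ms (1/2)
8. 3834.586ms @ 17/2 + 225.564ms (1/2)

note 4 onset = 9/2b = 2030.075ms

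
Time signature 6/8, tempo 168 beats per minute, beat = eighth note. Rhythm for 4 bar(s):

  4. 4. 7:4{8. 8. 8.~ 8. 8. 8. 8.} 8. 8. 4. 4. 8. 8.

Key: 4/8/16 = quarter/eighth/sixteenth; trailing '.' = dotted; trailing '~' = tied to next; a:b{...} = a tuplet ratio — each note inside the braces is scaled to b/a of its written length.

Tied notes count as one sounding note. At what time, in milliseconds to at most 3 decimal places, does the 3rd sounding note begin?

note 3 onset = 6b = 2142.857ms

1. 0.0ms @ 0 + 1071.429ms (3)
2. 1071.429ms @ 3 + 1071.429ms (3)
3. 2142.857ms @ 6 + 306.122ms (6/7)
4. 2448.98ms @ 48/7 + 306.122ms (6/7)
5. 2755.102ms @ 54/7 + 612.245ms (12/7)
6. 3367.347ms @ 66/7 + 306.122ms (6/7)
7. 3673.469ms @ 72/7 + 306.122ms (6/7)
8. 3979.592ms @ 78/7 + 306.122ms (6/7)
9. 4285.714ms @ 12 + 535.714ms (3/2)
10. 4821.429ms @ 27/2 + 535.714ms (3/2)
11. 5357.143ms @ 15 + 1071.429ms (3)
12. 6428.571ms @ 18 + 1071.429ms (3)
13. 7500.0ms @ 21 + 535.714ms (3/2)
14. 8035.714ms @ 45/2 + 535.714ms (3/2)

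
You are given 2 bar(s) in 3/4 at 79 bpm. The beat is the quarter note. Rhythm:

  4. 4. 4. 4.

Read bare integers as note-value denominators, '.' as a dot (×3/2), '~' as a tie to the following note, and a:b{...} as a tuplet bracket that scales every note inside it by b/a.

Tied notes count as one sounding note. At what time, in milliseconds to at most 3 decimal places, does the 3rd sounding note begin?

note 3 onset = 3b = 2278.481ms

1. 0.0ms @ 0 + 1139.241ms (3/2)
2. 1139.241ms @ 3/2 + 1139.241ms (3/2)
3. 2278.481ms @ 3 + 1139.241ms (3/2)
4. 3417.722ms @ 9/2 + 1139.241ms (3/2)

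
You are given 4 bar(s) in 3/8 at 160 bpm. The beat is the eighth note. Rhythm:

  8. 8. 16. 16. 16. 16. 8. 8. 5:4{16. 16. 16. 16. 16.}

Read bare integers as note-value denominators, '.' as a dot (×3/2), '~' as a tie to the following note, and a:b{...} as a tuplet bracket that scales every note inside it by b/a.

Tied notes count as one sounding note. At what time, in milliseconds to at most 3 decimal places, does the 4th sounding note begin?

1. 0.0ms @ 0 + 562.5ms (3/2)
2. 562.5ms @ 3/2 + 562.5ms (3/2)
3. 1125.0ms @ 3 + 281.25ms (3/4)
4. 1406.25ms @ 15/4 + 281.25ms (3/4)
5. 1687.5ms @ 9/2 + 281.25ms (3/4)
6. 1968.75ms @ 21/4 + 281.25ms (3/4)
7. 2250.0ms @ 6 + 562.5ms (3/2)
8. 2812.5ms @ 15/2 + 562.5ms (3/2)
9. 3375.0ms @ 9 + 225.0ms (3/5)
10. 3600.0ms @ 48/5 + 225.0ms (3/5)
11. 3825.0ms @ 51/5 + 225.0ms (3/5)
12. 4050.0ms @ 54/5 + 225.0ms (3/5)
13. 4275.0ms @ 57/5 + 225.0ms (3/5)

note 4 onset = 15/4b = 1406.25ms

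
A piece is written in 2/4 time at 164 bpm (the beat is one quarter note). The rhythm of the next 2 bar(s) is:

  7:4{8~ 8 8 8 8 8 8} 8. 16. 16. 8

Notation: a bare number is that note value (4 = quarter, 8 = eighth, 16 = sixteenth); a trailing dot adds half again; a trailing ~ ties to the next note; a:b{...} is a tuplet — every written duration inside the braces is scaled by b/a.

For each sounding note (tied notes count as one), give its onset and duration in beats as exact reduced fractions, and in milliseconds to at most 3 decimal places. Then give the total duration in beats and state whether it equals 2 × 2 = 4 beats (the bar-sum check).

1) 0.0ms=0b +209.059ms=4/7b
2) 209.059ms=4/7b +104.53ms=2/7b
3) 313.589ms=6/7b +104.53ms=2/7b
4) 418.118ms=8/7b +104.53ms=2/7b
5) 522.648ms=10/7b +104.53ms=2/7b
6) 627.178ms=12/7b +104.53ms=2/7b
7) 731.707ms=2b +274.39ms=3/4b
8) 1006.098ms=11/4b +137.195ms=3/8b
9) 1143.293ms=25/8b +137.195ms=3/8b
10) 1280.488ms=7/2b +182.927ms=1/2b
Σ=4b of 4 (164bpm 2/4) — PASS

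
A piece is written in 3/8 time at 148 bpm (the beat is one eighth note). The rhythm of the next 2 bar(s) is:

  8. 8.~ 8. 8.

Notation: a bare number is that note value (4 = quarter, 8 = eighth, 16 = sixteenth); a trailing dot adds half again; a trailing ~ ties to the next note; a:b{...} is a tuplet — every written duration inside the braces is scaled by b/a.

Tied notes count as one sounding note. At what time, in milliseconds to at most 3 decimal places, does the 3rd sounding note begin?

1. 0.0ms @ 0 + 608.108ms (3/2)
2. 608.108ms @ 3/2 + 1216.216ms (3)
3. 1824.324ms @ 9/2 + 608.108ms (3/2)

note 3 onset = 9/2b = 1824.324ms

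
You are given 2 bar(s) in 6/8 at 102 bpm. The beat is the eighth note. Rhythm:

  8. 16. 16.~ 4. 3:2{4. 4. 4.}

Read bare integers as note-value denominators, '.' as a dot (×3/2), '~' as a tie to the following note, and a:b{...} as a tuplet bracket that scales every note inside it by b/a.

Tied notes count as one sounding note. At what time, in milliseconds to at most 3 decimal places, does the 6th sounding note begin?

1. 0.0ms @ 0 + 882.353ms (3/2)
2. 882.353ms @ 3/2 + 441.176ms (3/4)
3. 1323.529ms @ 9/4 + 2205.882ms (15/4)
4. 3529.412ms @ 6 + 1176.471ms (2)
5. 4705.882ms @ 8 + 1176.471ms (2)
6. 5882.353ms @ 10 + 1176.471ms (2)

note 6 onset = 10b = 5882.353ms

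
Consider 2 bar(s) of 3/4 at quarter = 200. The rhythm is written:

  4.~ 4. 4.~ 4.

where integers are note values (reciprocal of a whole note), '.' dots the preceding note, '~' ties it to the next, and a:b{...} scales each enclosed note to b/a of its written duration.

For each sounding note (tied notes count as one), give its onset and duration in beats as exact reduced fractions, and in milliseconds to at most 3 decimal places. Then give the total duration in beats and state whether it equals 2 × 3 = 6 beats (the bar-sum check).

1) 0.0ms=0b +900.0ms=3b
2) 900.0ms=3b +900.0ms=3b
Σ=6b of 6 (200bpm 3/4) — PASS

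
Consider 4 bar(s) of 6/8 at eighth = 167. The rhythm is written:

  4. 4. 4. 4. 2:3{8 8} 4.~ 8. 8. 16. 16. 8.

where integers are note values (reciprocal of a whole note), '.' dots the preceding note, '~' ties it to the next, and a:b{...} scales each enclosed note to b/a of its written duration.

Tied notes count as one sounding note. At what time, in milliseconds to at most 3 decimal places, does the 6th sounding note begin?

note 6 onset = 27/2b = 4850.299ms

1. 0.0ms @ 0 + 1077.844ms (3)
2. 1077.844ms @ 3 + 1077.844ms (3)
3. 2155.689ms @ 6 + 1077.844ms (3)
4. 3233.533ms @ 9 + 1077.844ms (3)
5. 4311.377ms @ 12 + 538.922ms (3/2)
6. 4850.299ms @ 27/2 + 538.922ms (3/2)
7. 5389.222ms @ 15 + 1616.766ms (9/2)
8. 7005.988ms @ 39/2 + 538.922ms (3/2)
9. 7544.91ms @ 21 + 269.461ms (3/4)
10. 7814.371ms @ 87/4 + 269.461ms (3/4)
11. 8083.832ms @ 45/2 + 538.922ms (3/2)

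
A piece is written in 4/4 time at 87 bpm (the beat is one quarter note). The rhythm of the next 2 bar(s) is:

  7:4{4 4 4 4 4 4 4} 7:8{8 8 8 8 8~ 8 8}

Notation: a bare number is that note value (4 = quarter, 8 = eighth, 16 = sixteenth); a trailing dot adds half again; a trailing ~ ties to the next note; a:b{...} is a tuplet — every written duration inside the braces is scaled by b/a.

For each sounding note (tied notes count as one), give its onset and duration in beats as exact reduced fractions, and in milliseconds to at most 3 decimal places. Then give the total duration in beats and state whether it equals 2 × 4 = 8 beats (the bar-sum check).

1) 0.0ms=0b +394.089ms=4/7b
2) 394.089ms=4/7b +394.089ms=4/7b
3) 788.177ms=8/7b +394.089ms=4/7b
4) 1182.266ms=12/7b +394.089ms=4/7b
5) 1576.355ms=16/7b +394.089ms=4/7b
6) 1970.443ms=20/7b +394.089ms=4/7b
7) 2364.532ms=24/7b +394.089ms=4/7b
8) 2758.621ms=4b +394.089ms=4/7b
9) 3152.709ms=32/7b +394.089ms=4/7b
10) 3546.798ms=36/7b +394.089ms=4/7b
11) 3940.887ms=40/7b +394.089ms=4/7b
12) 4334.975ms=44/7b +788.177ms=8/7b
13) 5123.153ms=52/7b +394.089ms=4/7b
Σ=8b of 8 (87bpm 4/4) — PASS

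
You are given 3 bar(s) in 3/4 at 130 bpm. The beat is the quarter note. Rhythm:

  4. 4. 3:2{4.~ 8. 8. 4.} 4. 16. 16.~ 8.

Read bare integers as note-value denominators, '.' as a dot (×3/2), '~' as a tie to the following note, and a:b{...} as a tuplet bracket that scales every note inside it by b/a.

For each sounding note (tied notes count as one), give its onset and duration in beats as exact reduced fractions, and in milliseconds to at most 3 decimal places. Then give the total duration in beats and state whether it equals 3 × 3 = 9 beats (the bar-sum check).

1) 0.0ms=0b +692.308ms=3/2b
2) 692.308ms=3/2b +692.308ms=3/2b
3) 1384.615ms=3b +692.308ms=3/2b
4) 2076.923ms=9/2b +230.769ms=1/2b
5) 2307.692ms=5b +461.538ms=1b
6) 2769.231ms=6b +692.308ms=3/2b
7) 3461.538ms=15/2b +173.077ms=3/8b
8) 3634.615ms=63/8b +519.231ms=9/8b
Σ=9b of 9 (130bpm 3/4) — PASS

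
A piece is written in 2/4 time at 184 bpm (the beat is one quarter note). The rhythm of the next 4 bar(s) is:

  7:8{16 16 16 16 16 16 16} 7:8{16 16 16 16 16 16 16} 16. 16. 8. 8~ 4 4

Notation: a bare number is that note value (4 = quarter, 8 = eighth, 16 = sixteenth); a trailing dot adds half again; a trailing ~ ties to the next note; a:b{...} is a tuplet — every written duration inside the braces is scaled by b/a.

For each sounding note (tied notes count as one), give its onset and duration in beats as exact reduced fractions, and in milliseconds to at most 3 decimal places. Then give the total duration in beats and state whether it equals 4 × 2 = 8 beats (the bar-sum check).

1) 0.0ms=0b +93.168ms=2/7b
2) 93.168ms=2/7b +93.168ms=2/7b
3) 186.335ms=4/7b +93.168ms=2/7b
4) 279.503ms=6/7b +93.168ms=2/7b
5) 372.671ms=8/7b +93.168ms=2/7b
6) 465.839ms=10/7b +93.168ms=2/7b
7) 559.006ms=12/7b +93.168ms=2/7b
8) 652.174ms=2b +93.168ms=2/7b
9) 745.342ms=16/7b +93.168ms=2/7b
10) 838.509ms=18/7b +93.168ms=2/7b
11) 931.677ms=20/7b +93.168ms=2/7b
12) 1024.845ms=22/7b +93.168ms=2/7b
13) 1118.012ms=24/7b +93.168ms=2/7b
14) 1211.18ms=26/7b +93.168ms=2/7b
15) 1304.348ms=4b +122.283ms=3/8b
16) 1426.63ms=35/8b +122.283ms=3/8b
17) 1548.913ms=19/4b +244.565ms=3/4b
18) 1793.478ms=11/2b +489.13ms=3/2b
19) 2282.609ms=7b +326.087ms=1b
Σ=8b of 8 (184bpm 2/4) — PASS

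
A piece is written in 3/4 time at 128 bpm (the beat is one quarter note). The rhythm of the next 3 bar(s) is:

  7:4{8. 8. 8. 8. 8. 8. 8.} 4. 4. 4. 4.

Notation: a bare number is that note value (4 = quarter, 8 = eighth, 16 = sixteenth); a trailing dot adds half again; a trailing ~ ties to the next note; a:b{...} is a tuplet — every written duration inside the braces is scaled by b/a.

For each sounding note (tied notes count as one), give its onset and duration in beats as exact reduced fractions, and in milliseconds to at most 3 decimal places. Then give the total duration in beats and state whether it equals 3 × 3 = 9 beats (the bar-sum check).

1) 0.0ms=0b +200.893ms=3/7b
2) 200.893ms=3/7b +200.893ms=3/7b
3) 401.786ms=6/7b +200.893ms=3/7b
4) 602.679ms=9/7b +200.893ms=3/7b
5) 803.571ms=12/7b +200.893ms=3/7b
6) 1004.464ms=15/7b +200.893ms=3/7b
7) 1205.357ms=18/7b +200.893ms=3/7b
8) 1406.25ms=3b +703.125ms=3/2b
9) 2109.375ms=9/2b +703.125ms=3/2b
10) 2812.5ms=6b +703.125ms=3/2b
11) 3515.625ms=15/2b +703.125ms=3/2b
Σ=9b of 9 (128bpm 3/4) — PASS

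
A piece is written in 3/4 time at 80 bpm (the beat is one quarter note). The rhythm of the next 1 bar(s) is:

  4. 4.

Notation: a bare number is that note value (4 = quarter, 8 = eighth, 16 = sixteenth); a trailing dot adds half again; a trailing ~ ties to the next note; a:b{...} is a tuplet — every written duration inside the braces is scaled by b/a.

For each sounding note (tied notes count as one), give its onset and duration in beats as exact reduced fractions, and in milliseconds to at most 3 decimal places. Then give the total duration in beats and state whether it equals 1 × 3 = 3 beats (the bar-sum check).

1) 0.0ms=0b +1125.0ms=3/2b
2) 1125.0ms=3/2b +1125.0ms=3/2b
Σ=3b of 3 (80bpm 3/4) — PASS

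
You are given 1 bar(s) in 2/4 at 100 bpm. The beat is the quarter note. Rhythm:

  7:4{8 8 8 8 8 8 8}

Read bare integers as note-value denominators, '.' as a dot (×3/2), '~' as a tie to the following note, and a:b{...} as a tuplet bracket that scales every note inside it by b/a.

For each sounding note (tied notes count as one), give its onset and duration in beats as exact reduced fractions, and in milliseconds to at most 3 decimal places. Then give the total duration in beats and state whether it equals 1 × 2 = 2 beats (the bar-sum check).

1) 0.0ms=0b +171.429ms=2/7b
2) 171.429ms=2/7b +171.429ms=2/7b
3) 342.857ms=4/7b +171.429ms=2/7b
4) 514.286ms=6/7b +171.429ms=2/7b
5) 685.714ms=8/7b +171.429ms=2/7b
6) 857.143ms=10/7b +171.429ms=2/7b
7) 1028.571ms=12/7b +171.429ms=2/7b
Σ=2b of 2 (100bpm 2/4) — PASS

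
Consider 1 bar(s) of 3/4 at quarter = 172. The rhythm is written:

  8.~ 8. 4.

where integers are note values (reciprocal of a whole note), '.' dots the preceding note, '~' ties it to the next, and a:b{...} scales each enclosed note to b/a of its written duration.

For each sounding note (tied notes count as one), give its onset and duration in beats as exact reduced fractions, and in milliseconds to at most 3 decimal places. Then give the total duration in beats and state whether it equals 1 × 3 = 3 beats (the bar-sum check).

1) 0.0ms=0b +523.256ms=3/2b
2) 523.256ms=3/2b +523.256ms=3/2b
Σ=3b of 3 (172bpm 3/4) — PASS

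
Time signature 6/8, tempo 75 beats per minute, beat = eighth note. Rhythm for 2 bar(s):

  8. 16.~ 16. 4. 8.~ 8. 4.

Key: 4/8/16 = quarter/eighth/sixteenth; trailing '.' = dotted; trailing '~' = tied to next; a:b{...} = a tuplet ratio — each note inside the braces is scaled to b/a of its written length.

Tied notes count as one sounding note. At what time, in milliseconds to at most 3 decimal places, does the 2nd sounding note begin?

note 2 onset = 3/2b = 1200.0ms

1. 0.0ms @ 0 + 1200.0ms (3/2)
2. 1200.0ms @ 3/2 + 1200.0ms (3/2)
3. 2400.0ms @ 3 + 2400.0ms (3)
4. 4800.0ms @ 6 + 2400.0ms (3)
5. 7200.0ms @ 9 + 2400.0ms (3)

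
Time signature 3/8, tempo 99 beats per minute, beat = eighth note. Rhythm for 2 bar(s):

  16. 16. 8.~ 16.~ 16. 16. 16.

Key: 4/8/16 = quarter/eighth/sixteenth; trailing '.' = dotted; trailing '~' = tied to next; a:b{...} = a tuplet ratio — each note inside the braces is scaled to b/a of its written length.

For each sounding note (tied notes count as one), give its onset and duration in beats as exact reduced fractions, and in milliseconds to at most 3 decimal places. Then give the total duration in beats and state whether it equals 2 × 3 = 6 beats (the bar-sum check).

1) 0.0ms=0b +454.545ms=3/4b
2) 454.545ms=3/4b +454.545ms=3/4b
3) 909.091ms=3/2b +1818.182ms=3b
4) 2727.273ms=9/2b +454.545ms=3/4b
5) 3181.818ms=21/4b +454.545ms=3/4b
Σ=6b of 6 (99bpm 3/8) — PASS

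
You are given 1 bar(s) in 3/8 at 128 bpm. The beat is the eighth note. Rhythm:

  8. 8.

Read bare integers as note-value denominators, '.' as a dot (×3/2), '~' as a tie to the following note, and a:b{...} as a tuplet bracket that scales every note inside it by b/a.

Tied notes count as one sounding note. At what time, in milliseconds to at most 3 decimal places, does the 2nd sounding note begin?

1. 0.0ms @ 0 + 703.125ms (3/2)
2. 703.125ms @ 3/2 + 703.125ms (3/2)

note 2 onset = 3/2b = 703.125ms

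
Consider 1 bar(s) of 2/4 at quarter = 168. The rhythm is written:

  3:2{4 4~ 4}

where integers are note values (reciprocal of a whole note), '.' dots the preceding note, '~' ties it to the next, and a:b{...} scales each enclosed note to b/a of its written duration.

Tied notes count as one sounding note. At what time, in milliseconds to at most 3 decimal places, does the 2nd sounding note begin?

1. 0.0ms @ 0 + 238.095ms (2/3)
2. 238.095ms @ 2/3 + 476.19ms (4/3)

note 2 onset = 2/3b = 238.095ms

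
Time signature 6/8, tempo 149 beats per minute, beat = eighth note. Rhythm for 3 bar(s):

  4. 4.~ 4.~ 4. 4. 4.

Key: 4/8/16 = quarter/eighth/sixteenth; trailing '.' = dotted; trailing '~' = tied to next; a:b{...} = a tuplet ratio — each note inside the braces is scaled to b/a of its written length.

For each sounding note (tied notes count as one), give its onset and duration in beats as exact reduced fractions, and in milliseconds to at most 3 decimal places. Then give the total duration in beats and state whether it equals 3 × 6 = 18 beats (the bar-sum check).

1) 0.0ms=0b +1208.054ms=3b
2) 1208.054ms=3b +3624.161ms=9b
3) 4832.215ms=12b +1208.054ms=3b
4) 6040.268ms=15b +1208.054ms=3b
Σ=18b of 18 (149bpm 6/8) — PASS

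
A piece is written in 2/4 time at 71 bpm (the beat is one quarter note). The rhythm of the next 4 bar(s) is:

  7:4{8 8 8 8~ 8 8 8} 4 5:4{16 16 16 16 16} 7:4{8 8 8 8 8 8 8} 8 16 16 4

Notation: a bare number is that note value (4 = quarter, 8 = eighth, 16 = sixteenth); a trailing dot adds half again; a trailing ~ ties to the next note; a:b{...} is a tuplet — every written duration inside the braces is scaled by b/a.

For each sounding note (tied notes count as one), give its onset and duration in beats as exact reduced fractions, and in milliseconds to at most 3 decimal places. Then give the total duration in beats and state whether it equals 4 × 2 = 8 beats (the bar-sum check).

1) 0.0ms=0b +241.449ms=2/7b
2) 241.449ms=2/7b +241.449ms=2/7b
3) 482.897ms=4/7b +241.449ms=2/7b
4) 724.346ms=6/7b +482.897ms=4/7b
5) 1207.243ms=10/7b +241.449ms=2/7b
6) 1448.692ms=12/7b +241.449ms=2/7b
7) 1690.141ms=2b +845.07ms=1b
8) 2535.211ms=3b +169.014ms=1/5b
9) 2704.225ms=16/5b +169.014ms=1/5b
10) 2873.239ms=17/5b +169.014ms=1/5b
11) 3042.254ms=18/5b +169.014ms=1/5b
12) 3211.268ms=19/5b +169.014ms=1/5b
13) 3380.282ms=4b +241.449ms=2/7b
14) 3621.73ms=30/7b +241.449ms=2/7b
15) 3863.179ms=32/7b +241.449ms=2/7b
16) 4104.628ms=34/7b +241.449ms=2/7b
17) 4346.076ms=36/7b +241.449ms=2/7b
18) 4587.525ms=38/7b +241.449ms=2/7b
19) 4828.974ms=40/7b +241.449ms=2/7b
20) 5070.423ms=6b +422.535ms=1/2b
21) 5492.958ms=13/2b +211.268ms=1/4b
22) 5704.225ms=27/4b +211.268ms=1/4b
23) 5915.493ms=7b +845.07ms=1b
Σ=8b of 8 (71bpm 2/4) — PASS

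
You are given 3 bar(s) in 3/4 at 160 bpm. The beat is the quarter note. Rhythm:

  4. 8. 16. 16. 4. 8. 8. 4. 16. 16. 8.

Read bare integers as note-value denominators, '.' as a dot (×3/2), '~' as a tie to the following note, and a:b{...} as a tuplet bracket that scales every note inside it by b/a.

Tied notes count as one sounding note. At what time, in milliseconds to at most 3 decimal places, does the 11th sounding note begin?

1. 0.0ms @ 0 + 562.5ms (3/2)
2. 562.5ms @ 3/2 + 281.25ms (3/4)
3. 843.75ms @ 9/4 + 140.625ms (3/8)
4. 984.375ms @ 21/8 + 140.625ms (3/8)
5. 1125.0ms @ 3 + 562.5ms (3/2)
6. 1687.5ms @ 9/2 + 281.25ms (3/4)
7. 1968.75ms @ 21/4 + 281.25ms (3/4)
8. 2250.0ms @ 6 + 562.5ms (3/2)
9. 2812.5ms @ 15/2 + 140.625ms (3/8)
10. 2953.125ms @ 63/8 + 140.625ms (3/8)
11. 3093.75ms @ 33/4 + 281.25ms (3/4)

note 11 onset = 33/4b = 3093.75ms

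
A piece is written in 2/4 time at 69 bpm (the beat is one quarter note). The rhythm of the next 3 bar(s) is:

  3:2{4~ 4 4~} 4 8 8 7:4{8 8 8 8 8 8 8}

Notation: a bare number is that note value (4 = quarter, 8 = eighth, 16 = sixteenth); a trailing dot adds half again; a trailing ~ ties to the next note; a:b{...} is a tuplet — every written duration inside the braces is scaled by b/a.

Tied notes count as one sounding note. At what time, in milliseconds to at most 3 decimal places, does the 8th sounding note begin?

1. 0.0ms @ 0 + 1159.42ms (4/3)
2. 1159.42ms @ 4/3 + 1449.275ms (5/3)
3. 2608.696ms @ 3 + 434.783ms (1/2)
4. 3043.478ms @ 7/2 + 434.783ms (1/2)
5. 3478.261ms @ 4 + 248.447ms (2/7)
6. 3726.708ms @ 30/7 + 248.447ms (2/7)
7. 3975.155ms @ 32/7 + 248.447ms (2/7)
8. 4223.602ms @ 34/7 + 248.447ms (2/7)
9. 4472.05ms @ 36/7 + 248.447ms (2/7)
10. 4720.497ms @ 38/7 + 248.447ms (2/7)
11. 4968.944ms @ 40/7 + 248.447ms (2/7)

note 8 onset = 34/7b = 4223.602ms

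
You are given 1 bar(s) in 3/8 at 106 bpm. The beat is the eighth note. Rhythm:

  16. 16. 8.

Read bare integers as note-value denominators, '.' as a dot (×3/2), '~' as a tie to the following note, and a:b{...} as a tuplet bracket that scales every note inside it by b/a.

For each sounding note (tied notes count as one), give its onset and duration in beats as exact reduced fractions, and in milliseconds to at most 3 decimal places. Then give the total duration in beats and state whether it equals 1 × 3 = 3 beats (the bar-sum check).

1) 0.0ms=0b +424.528ms=3/4b
2) 424.528ms=3/4b +424.528ms=3/4b
3) 849.057ms=3/2b +849.057ms=3/2b
Σ=3b of 3 (106bpm 3/8) — PASS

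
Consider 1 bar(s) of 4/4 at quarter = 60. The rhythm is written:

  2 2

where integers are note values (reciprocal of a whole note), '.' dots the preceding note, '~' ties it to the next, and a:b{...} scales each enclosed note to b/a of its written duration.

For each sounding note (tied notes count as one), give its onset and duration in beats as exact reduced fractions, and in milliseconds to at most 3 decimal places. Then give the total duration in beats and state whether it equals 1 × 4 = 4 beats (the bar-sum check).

1) 0.0ms=0b +2000.0ms=2b
2) 2000.0ms=2b +2000.0ms=2b
Σ=4b of 4 (60bpm 4/4) — PASS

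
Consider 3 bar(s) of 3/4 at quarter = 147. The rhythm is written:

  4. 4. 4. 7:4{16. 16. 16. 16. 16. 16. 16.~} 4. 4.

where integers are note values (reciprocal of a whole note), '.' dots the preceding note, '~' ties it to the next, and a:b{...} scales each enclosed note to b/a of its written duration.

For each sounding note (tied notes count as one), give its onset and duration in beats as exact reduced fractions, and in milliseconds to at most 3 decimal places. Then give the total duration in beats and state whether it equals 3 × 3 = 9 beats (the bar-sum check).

1) 0.0ms=0b +612.245ms=3/2b
2) 612.245ms=3/2b +612.245ms=3/2b
3) 1224.49ms=3b +612.245ms=3/2b
4) 1836.735ms=9/2b +87.464ms=3/14b
5) 1924.198ms=33/7b +87.464ms=3/14b
6) 2011.662ms=69/14b +87.464ms=3/14b
7) 2099.125ms=36/7b +87.464ms=3/14b
8) 2186.589ms=75/14b +87.464ms=3/14b
9) 2274.052ms=39/7b +87.464ms=3/14b
10) 2361.516ms=81/14b +699.708ms=12/7b
11) 3061.224ms=15/2b +612.245ms=3/2b
Σ=9b of 9 (147bpm 3/4) — PASS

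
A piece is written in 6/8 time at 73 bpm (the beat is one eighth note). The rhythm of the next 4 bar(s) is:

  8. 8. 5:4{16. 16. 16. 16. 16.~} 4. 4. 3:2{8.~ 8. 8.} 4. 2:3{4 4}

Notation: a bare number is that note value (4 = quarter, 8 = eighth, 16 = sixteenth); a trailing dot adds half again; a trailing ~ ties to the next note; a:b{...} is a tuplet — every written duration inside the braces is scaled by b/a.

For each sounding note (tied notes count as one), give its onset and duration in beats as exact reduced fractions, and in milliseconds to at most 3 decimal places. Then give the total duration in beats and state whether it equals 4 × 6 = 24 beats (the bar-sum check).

1) 0.0ms=0b +1232.877ms=3/2b
2) 1232.877ms=3/2b +1232.877ms=3/2b
3) 2465.753ms=3b +493.151ms=3/5b
4) 2958.904ms=18/5b +493.151ms=3/5b
5) 3452.055ms=21/5b +493.151ms=3/5b
6) 3945.205ms=24/5b +493.151ms=3/5b
7) 4438.356ms=27/5b +2958.904ms=18/5b
8) 7397.26ms=9b +2465.753ms=3b
9) 9863.014ms=12b +1643.836ms=2b
10) 11506.849ms=14b +821.918ms=1b
11) 12328.767ms=15b +2465.753ms=3b
12) 14794.521ms=18b +2465.753ms=3b
13) 17260.274ms=21b +2465.753ms=3b
Σ=24b of 24 (73bpm 6/8) — PASS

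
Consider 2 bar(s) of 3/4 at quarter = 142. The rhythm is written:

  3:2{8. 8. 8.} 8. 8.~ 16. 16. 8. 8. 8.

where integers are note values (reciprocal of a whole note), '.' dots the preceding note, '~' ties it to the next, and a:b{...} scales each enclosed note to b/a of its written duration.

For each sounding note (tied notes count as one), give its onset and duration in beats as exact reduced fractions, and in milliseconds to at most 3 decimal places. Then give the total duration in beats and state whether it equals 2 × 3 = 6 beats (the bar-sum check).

1) 0.0ms=0b +211.268ms=1/2b
2) 211.268ms=1/2b +211.268ms=1/2b
3) 422.535ms=1b +211.268ms=1/2b
4) 633.803ms=3/2b +316.901ms=3/4b
5) 950.704ms=9/4b +475.352ms=9/8b
6) 1426.056ms=27/8b +158.451ms=3/8b
7) 1584.507ms=15/4b +316.901ms=3/4b
8) 1901.408ms=9/2b +316.901ms=3/4b
9) 2218.31ms=21/4b +316.901ms=3/4b
Σ=6b of 6 (142bpm 3/4) — PASS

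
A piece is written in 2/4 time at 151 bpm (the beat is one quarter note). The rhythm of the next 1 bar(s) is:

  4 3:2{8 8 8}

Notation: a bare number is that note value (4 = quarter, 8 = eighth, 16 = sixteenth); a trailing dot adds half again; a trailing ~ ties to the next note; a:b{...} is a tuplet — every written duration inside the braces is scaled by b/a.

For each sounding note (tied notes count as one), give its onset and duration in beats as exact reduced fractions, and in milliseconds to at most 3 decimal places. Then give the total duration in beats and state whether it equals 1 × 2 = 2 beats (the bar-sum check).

1) 0.0ms=0b +397.351ms=1b
2) 397.351ms=1b +132.45ms=1/3b
3) 529.801ms=4/3b +132.45ms=1/3b
4) 662.252ms=5/3b +132.45ms=1/3b
Σ=2b of 2 (151bpm 2/4) — PASS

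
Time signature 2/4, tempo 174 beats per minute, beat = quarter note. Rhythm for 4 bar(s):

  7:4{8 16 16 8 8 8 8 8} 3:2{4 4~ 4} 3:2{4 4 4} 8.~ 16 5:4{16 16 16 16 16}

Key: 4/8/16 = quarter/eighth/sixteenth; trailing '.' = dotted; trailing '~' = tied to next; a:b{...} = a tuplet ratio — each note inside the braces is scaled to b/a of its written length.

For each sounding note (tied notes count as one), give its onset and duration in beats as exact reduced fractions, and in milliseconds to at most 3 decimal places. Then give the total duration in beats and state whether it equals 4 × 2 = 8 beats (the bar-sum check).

1) 0.0ms=0b +98.522ms=2/7b
2) 98.522ms=2/7b +49.261ms=1/7b
3) 147.783ms=3/7b +49.261ms=1/7b
4) 197.044ms=4/7b +98.522ms=2/7b
5) 295.567ms=6/7b +98.522ms=2/7b
6) 394.089ms=8/7b +98.522ms=2/7b
7) 492.611ms=10/7b +98.522ms=2/7b
8) 591.133ms=12/7b +98.522ms=2/7b
9) 689.655ms=2b +229.885ms=2/3b
10) 919.54ms=8/3b +459.77ms=4/3b
11) 1379.31ms=4b +229.885ms=2/3b
12) 1609.195ms=14/3b +229.885ms=2/3b
13) 1839.08ms=16/3b +229.885ms=2/3b
14) 2068.966ms=6b +344.828ms=1b
15) 2413.793ms=7b +68.966ms=1/5b
16) 2482.759ms=36/5b +68.966ms=1/5b
17) 2551.724ms=37/5b +68.966ms=1/5b
18) 2620.69ms=38/5b +68.966ms=1/5b
19) 2689.655ms=39/5b +68.966ms=1/5b
Σ=8b of 8 (174bpm 2/4) — PASS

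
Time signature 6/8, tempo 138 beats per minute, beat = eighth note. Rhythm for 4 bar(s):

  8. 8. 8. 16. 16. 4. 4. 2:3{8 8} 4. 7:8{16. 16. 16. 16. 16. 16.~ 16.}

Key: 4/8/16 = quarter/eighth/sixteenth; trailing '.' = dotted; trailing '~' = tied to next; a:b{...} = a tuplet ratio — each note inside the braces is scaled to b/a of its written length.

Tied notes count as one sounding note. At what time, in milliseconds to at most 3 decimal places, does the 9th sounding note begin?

note 9 onset = 27/2b = 5869.565ms

1. 0.0ms @ 0 + 652.174ms (3/2)
2. 652.174ms @ 3/2 + 652.174ms (3/2)
3. 1304.348ms @ 3 + 652.174ms (3/2)
4. 1956.522ms @ 9/2 + 326.087ms (3/4)
5. 2282.609ms @ 21/4 + 326.087ms (3/4)
6. 2608.696ms @ 6 + 1304.348ms (3)
7. 3913.043ms @ 9 + 1304.348ms (3)
8. 5217.391ms @ 12 + 652.174ms (3/2)
9. 5869.565ms @ 27/2 + 652.174ms (3/2)
10. 6521.739ms @ 15 + 1304.348ms (3)
11. 7826.087ms @ 18 + 372.671ms (6/7)
12. 8198.758ms @ 132/7 + 372.671ms (6/7)
13. 8571.429ms @ 138/7 + 372.671ms (6/7)
14. 8944.099ms @ 144/7 + 372.671ms (6/7)
15. 9316.77ms @ 150/7 + 372.671ms (6/7)
16. 9689.441ms @ 156/7 + 745.342ms (12/7)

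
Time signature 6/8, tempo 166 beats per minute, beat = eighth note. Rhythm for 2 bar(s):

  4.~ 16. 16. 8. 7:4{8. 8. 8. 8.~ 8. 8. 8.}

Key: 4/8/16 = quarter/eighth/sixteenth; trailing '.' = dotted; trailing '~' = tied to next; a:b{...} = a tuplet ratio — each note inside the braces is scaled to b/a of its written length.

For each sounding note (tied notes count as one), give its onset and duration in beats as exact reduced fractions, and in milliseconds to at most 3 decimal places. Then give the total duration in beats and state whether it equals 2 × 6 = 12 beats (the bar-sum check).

1) 0.0ms=0b +1355.422ms=15/4b
2) 1355.422ms=15/4b +271.084ms=3/4b
3) 1626.506ms=9/2b +542.169ms=3/2b
4) 2168.675ms=6b +309.811ms=6/7b
5) 2478.485ms=48/7b +309.811ms=6/7b
6) 2788.296ms=54/7b +309.811ms=6/7b
7) 3098.107ms=60/7b +619.621ms=12/7b
8) 3717.728ms=72/7b +309.811ms=6/7b
9) 4027.539ms=78/7b +309.811ms=6/7b
Σ=12b of 12 (166bpm 6/8) — PASS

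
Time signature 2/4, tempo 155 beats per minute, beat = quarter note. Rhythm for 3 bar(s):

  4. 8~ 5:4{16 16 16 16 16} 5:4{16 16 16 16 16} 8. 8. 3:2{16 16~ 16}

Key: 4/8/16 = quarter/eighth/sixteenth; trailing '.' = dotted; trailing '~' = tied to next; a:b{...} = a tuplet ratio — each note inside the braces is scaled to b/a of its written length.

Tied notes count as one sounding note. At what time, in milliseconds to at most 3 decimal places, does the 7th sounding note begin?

1. 0.0ms @ 0 + 580.645ms (3/2)
2. 580.645ms @ 3/2 + 270.968ms (7/10)
3. 851.613ms @ 11/5 + 77.419ms (1/5)
4. 929.032ms @ 12/5 + 77.419ms (1/5)
5. 1006.452ms @ 13/5 + 77.419ms (1/5)
6. 1083.871ms @ 14/5 + 77.419ms (1/5)
7. 1161.29ms @ 3 + 77.419ms (1/5)
8. 1238.71ms @ 16/5 + 77.419ms (1/5)
9. 1316.129ms @ 17/5 + 77.419ms (1/5)
10. 1393.548ms @ 18/5 + 77.419ms (1/5)
11. 1470.968ms @ 19/5 + 77.419ms (1/5)
12. 1548.387ms @ 4 + 290.323ms (3/4)
13. 1838.71ms @ 19/4 + 290.323ms (3/4)
14. 2129.032ms @ 11/2 + 64.516ms (1/6)
15. 2193.548ms @ 17/3 + 129.032ms (1/3)

note 7 onset = 3b = 1161.29ms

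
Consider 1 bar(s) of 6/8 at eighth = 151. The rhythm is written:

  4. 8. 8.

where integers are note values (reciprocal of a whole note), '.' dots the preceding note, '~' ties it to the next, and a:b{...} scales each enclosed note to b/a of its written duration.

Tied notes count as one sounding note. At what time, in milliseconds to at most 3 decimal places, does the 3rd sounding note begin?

1. 0.0ms @ 0 + 1192.053ms (3)
2. 1192.053ms @ 3 + 596.026ms (3/2)
3. 1788.079ms @ 9/2 + 596.026ms (3/2)

note 3 onset = 9/2b = 1788.079ms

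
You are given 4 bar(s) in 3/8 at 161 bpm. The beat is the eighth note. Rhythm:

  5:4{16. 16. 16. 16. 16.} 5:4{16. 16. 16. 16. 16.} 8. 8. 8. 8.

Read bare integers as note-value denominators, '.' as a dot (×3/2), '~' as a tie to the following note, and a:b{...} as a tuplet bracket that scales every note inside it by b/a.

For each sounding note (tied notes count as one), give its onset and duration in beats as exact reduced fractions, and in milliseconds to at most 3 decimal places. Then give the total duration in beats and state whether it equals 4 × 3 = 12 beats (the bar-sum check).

1) 0.0ms=0b +223.602ms=3/5b
2) 223.602ms=3/5b +223.602ms=3/5b
3) 447.205ms=6/5b +223.602ms=3/5b
4) 670.807ms=9/5b +223.602ms=3/5b
5) 894.41ms=12/5b +223.602ms=3/5b
6) 1118.012ms=3b +223.602ms=3/5b
7) 1341.615ms=18/5b +223.602ms=3/5b
8) 1565.217ms=21/5b +223.602ms=3/5b
9) 1788.82ms=24/5b +223.602ms=3/5b
10) 2012.422ms=27/5b +223.602ms=3/5b
11) 2236.025ms=6b +559.006ms=3/2b
12) 2795.031ms=15/2b +559.006ms=3/2b
13) 3354.037ms=9b +559.006ms=3/2b
14) 3913.043ms=21/2b +559.006ms=3/2b
Σ=12b of 12 (161bpm 3/8) — PASS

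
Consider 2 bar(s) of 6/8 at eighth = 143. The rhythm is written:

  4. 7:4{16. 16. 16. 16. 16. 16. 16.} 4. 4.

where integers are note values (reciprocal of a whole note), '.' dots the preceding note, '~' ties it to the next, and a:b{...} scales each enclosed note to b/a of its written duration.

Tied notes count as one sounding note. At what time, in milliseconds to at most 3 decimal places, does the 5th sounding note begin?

note 5 onset = 30/7b = 1798.202ms

1. 0.0ms @ 0 + 1258.741ms (3)
2. 1258.741ms @ 3 + 179.82ms (3/7)
3. 1438.561ms @ 24/7 + 179.82ms (3/7)
4. 1618.382ms @ 27/7 + 179.82ms (3/7)
5. 1798.202ms @ 30/7 + 179.82ms (3/7)
6. 1978.022ms @ 33/7 + 179.82ms (3/7)
7. 2157.842ms @ 36/7 + 179.82ms (3/7)
8. 2337.662ms @ 39/7 + 179.82ms (3/7)
9. 2517.483ms @ 6 + 1258.741ms (3)
10. 3776.224ms @ 9 + 1258.741ms (3)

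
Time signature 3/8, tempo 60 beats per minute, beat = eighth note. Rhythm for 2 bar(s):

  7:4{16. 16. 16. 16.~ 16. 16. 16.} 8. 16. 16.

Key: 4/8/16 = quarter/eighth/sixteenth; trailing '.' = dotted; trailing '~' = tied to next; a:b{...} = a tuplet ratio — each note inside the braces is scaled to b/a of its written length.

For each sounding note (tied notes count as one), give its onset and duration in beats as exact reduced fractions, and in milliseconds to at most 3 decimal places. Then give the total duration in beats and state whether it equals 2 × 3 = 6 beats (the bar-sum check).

1) 0.0ms=0b +428.571ms=3/7b
2) 428.571ms=3/7b +428.571ms=3/7b
3) 857.143ms=6/7b +428.571ms=3/7b
4) 1285.714ms=9/7b +857.143ms=6/7b
5) 2142.857ms=15/7b +428.571ms=3/7b
6) 2571.429ms=18/7b +428.571ms=3/7b
7) 3000.0ms=3b +1500.0ms=3/2b
8) 4500.0ms=9/2b +750.0ms=3/4b
9) 5250.0ms=21/4b +750.0ms=3/4b
Σ=6b of 6 (60bpm 3/8) — PASS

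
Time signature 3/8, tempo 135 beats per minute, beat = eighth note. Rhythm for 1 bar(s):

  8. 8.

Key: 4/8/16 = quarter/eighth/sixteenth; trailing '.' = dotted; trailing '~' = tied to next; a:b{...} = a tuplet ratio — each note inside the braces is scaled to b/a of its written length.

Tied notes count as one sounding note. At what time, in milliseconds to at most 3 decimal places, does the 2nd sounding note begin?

1. 0.0ms @ 0 + 666.667ms (3/2)
2. 666.667ms @ 3/2 + 666.667ms (3/2)

note 2 onset = 3/2b = 666.667ms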